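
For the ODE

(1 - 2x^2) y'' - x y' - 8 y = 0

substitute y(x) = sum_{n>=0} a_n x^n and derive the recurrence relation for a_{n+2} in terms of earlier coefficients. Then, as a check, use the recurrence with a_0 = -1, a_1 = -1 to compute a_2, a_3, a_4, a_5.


Substitute y = sum_n a_n x^n.
(1 - 2 x^2) y'' contributes (n+2)(n+1) a_{n+2} - 2 n(n-1) a_n at x^n.
-x y'(x) contributes -n a_n at x^n.
-8 y(x) contributes -8 a_n at x^n.
Matching x^n: (n+2)(n+1) a_{n+2} + (-2 n(n-1) - n - 8) a_n = 0.
Thus a_{n+2} = (2 n(n-1) + n + 8) / ((n+1)(n+2)) * a_n.

Check with a_0 = -1, a_1 = -1 (apply the recurrence for n = 0, 1, 2, 3): a_0 = -1, a_1 = -1, a_2 = -4, a_3 = -3/2, a_4 = -14/3, a_5 = -69/40.

a_(n+2) = (2 n(n-1) + n + 8) / ((n+1)(n+2)) * a_n; check: a_0 = -1, a_1 = -1, a_2 = -4, a_3 = -3/2, a_4 = -14/3, a_5 = -69/40


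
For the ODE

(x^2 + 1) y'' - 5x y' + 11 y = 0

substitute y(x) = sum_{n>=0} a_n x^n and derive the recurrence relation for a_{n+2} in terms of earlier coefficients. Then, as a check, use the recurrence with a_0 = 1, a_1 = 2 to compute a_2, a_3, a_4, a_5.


Substitute y = sum_n a_n x^n.
(1 + 1 x^2) y'' contributes (n+2)(n+1) a_{n+2} + n(n-1) a_n at x^n.
-5 x y'(x) contributes -5 n a_n at x^n.
11 y(x) contributes 11 a_n at x^n.
Matching x^n: (n+2)(n+1) a_{n+2} + (n(n-1) - 5 n + 11) a_n = 0.
Thus a_{n+2} = (-n(n-1) + 5 n - 11) / ((n+1)(n+2)) * a_n.

Check with a_0 = 1, a_1 = 2 (apply the recurrence for n = 0, 1, 2, 3): a_0 = 1, a_1 = 2, a_2 = -11/2, a_3 = -2, a_4 = 11/8, a_5 = 1/5.

a_(n+2) = (-n(n-1) + 5 n - 11) / ((n+1)(n+2)) * a_n; check: a_0 = 1, a_1 = 2, a_2 = -11/2, a_3 = -2, a_4 = 11/8, a_5 = 1/5


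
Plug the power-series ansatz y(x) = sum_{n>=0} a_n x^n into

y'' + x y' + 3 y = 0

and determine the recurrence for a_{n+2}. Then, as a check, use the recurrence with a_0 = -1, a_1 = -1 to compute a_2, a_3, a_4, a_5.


Substitute y = sum_n a_n x^n.
y''(x) has coefficient (n+2)(n+1) a_{n+2} at x^n;
x y'(x) has coefficient n a_n at x^n (shift);
3 y(x) has coefficient 3 a_n at x^n.
Matching x^n: (n+2)(n+1) a_{n+2} + (n + 3) a_n = 0.
Thus a_{n+2} = (-n - 3) / ((n+1)(n+2)) * a_n.

Check with a_0 = -1, a_1 = -1 (apply the recurrence for n = 0, 1, 2, 3): a_0 = -1, a_1 = -1, a_2 = 3/2, a_3 = 2/3, a_4 = -5/8, a_5 = -1/5.

a_(n+2) = (-n - 3) / ((n+1)(n+2)) * a_n; check: a_0 = -1, a_1 = -1, a_2 = 3/2, a_3 = 2/3, a_4 = -5/8, a_5 = -1/5


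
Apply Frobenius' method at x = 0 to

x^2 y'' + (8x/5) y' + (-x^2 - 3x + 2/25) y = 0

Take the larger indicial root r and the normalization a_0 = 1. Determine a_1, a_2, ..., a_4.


Write in Frobenius form y'' + (p(x)/x) y' + (q(x)/x^2) y = 0:
  p(x) = 8/5,  q(x) = -x^2 - 3x + 2/25.
Indicial equation: r(r-1) + (8/5) r + (2/25) = 0 -> roots r_1 = -1/5, r_2 = -2/5.
Take r = r_1 = -1/5. Let y(x) = x^r sum_{n>=0} a_n x^n with a_0 = 1.
Substitute y = x^r sum a_n x^n and match x^{r+n}. The recurrence is
  D(n) a_n - 3 a_{n-1} - 1 a_{n-2} = 0,  where D(n) = (r+n)(r+n-1) + (8/5)(r+n) + (2/25).
  a_n = [3 a_{n-1} + 1 a_{n-2}] / D(n).
Since the indicial polynomial factors as (r - r_1)(r - r_2), D(n) = (r_1 + n - r_1)(r_1 + n - r_2) = n(n + 1/5).
Evaluating step by step (a_0 = 1):
  n = 1: D(1) = 1(1 + 1/5) = 6/5; numerator = 3(1) = 3; a_1 = (3)/(6/5) = 5/2
  n = 2: D(2) = 2(2 + 1/5) = 22/5; numerator = 3(5/2) + 1(1) = 17/2; a_2 = (17/2)/(22/5) = 85/44
  n = 3: D(3) = 3(3 + 1/5) = 48/5; numerator = 3(85/44) + 1(5/2) = 365/44; a_3 = (365/44)/(48/5) = 1825/2112
  n = 4: D(4) = 4(4 + 1/5) = 84/5; numerator = 3(1825/2112) + 1(85/44) = 3185/704; a_4 = (3185/704)/(84/5) = 2275/8448

r = -1/5; a_0 = 1; a_1 = 5/2; a_2 = 85/44; a_3 = 1825/2112; a_4 = 2275/8448


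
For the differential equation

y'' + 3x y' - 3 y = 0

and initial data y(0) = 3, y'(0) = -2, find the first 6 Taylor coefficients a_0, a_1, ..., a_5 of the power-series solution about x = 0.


Ansatz: y(x) = sum_{n>=0} a_n x^n, so y'(x) = sum_{n>=1} n a_n x^(n-1) and y''(x) = sum_{n>=2} n(n-1) a_n x^(n-2).
Substitute into P(x) y'' + Q(x) y' + R(x) y = 0 with P(x) = 1, Q(x) = 3x, R(x) = -3, and match powers of x.
Initial conditions: a_0 = 3, a_1 = -2.
Setting the coefficient of each power of x to zero and solving order by order (substituting the coefficients already found):
  x^0: 2 a_2 - 3 a_0 = 0  ->  2 a_2 = 3 a_0 = 9  ->  a_2 = 9/2
  x^1: 6 a_3 = 0  ->  a_3 = 0
  x^2: 12 a_4 + 3 a_2 = 0  ->  12 a_4 = -3 a_2 = -27/2  ->  a_4 = -9/8
  x^3: 20 a_5 + 6 a_3 = 0  ->  20 a_5 = -6 a_3 = 0  ->  a_5 = 0
Truncated series: y(x) = 3 - 2 x + (9/2) x^2 - (9/8) x^4 + O(x^6).

a_0 = 3; a_1 = -2; a_2 = 9/2; a_3 = 0; a_4 = -9/8; a_5 = 0


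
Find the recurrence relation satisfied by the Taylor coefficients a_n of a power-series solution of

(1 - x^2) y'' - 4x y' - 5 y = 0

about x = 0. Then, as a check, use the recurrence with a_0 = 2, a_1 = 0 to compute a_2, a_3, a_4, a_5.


Substitute y = sum_n a_n x^n.
(1 - 1 x^2) y'' contributes (n+2)(n+1) a_{n+2} - n(n-1) a_n at x^n.
-4 x y'(x) contributes -4 n a_n at x^n.
-5 y(x) contributes -5 a_n at x^n.
Matching x^n: (n+2)(n+1) a_{n+2} + (-n(n-1) - 4 n - 5) a_n = 0.
Thus a_{n+2} = (n(n-1) + 4 n + 5) / ((n+1)(n+2)) * a_n.

Check with a_0 = 2, a_1 = 0 (apply the recurrence for n = 0, 1, 2, 3): a_0 = 2, a_1 = 0, a_2 = 5, a_3 = 0, a_4 = 25/4, a_5 = 0.

a_(n+2) = (n(n-1) + 4 n + 5) / ((n+1)(n+2)) * a_n; check: a_0 = 2, a_1 = 0, a_2 = 5, a_3 = 0, a_4 = 25/4, a_5 = 0


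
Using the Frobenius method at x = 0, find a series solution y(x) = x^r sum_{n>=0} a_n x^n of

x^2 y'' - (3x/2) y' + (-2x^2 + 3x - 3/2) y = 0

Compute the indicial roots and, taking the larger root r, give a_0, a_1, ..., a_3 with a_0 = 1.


Write in Frobenius form y'' + (p(x)/x) y' + (q(x)/x^2) y = 0:
  p(x) = -3/2,  q(x) = -2x^2 + 3x - 3/2.
Indicial equation: r(r-1) + (-3/2) r + (-3/2) = 0 -> roots r_1 = 3, r_2 = -1/2.
Take r = r_1 = 3. Let y(x) = x^r sum_{n>=0} a_n x^n with a_0 = 1.
Substitute y = x^r sum a_n x^n and match x^{r+n}. The recurrence is
  D(n) a_n + 3 a_{n-1} - 2 a_{n-2} = 0,  where D(n) = (r+n)(r+n-1) + (-3/2)(r+n) + (-3/2).
  a_n = [-3 a_{n-1} + 2 a_{n-2}] / D(n).
Since the indicial polynomial factors as (r - r_1)(r - r_2), D(n) = (r_1 + n - r_1)(r_1 + n - r_2) = n(n + 7/2).
Evaluating step by step (a_0 = 1):
  n = 1: D(1) = 1(1 + 7/2) = 9/2; numerator = -3(1) = -3; a_1 = (-3)/(9/2) = -2/3
  n = 2: D(2) = 2(2 + 7/2) = 11; numerator = -3(-2/3) + 2(1) = 4; a_2 = (4)/(11) = 4/11
  n = 3: D(3) = 3(3 + 7/2) = 39/2; numerator = -3(4/11) + 2(-2/3) = -80/33; a_3 = (-80/33)/(39/2) = -160/1287

r = 3; a_0 = 1; a_1 = -2/3; a_2 = 4/11; a_3 = -160/1287


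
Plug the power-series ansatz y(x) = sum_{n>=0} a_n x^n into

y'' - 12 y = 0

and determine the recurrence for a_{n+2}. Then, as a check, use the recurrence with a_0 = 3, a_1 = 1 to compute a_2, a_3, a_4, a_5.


Substitute y = sum_n a_n x^n into y'' + (const) y = 0.
y''(x) = sum_{n>=0} (n+2)(n+1) a_{n+2} x^n.
The ODE becomes sum_n [(n+2)(n+1) a_{n+2} - 12 a_n] x^n = 0.
Setting each coefficient to zero gives the recurrence:
  (n+2)(n+1) a_{n+2} - 12 a_n = 0,
  a_{n+2} = 12 / ((n+1)(n+2)) a_n.

Check with a_0 = 3, a_1 = 1 (apply the recurrence for n = 0, 1, 2, 3): a_0 = 3, a_1 = 1, a_2 = 18, a_3 = 2, a_4 = 18, a_5 = 6/5.

a_{n+2} = 12/((n+1)(n+2)) * a_n; check: a_0 = 3, a_1 = 1, a_2 = 18, a_3 = 2, a_4 = 18, a_5 = 6/5


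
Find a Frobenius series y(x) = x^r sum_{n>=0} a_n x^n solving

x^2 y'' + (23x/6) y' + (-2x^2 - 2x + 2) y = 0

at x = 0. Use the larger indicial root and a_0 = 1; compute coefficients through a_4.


Write in Frobenius form y'' + (p(x)/x) y' + (q(x)/x^2) y = 0:
  p(x) = 23/6,  q(x) = -2x^2 - 2x + 2.
Indicial equation: r(r-1) + (23/6) r + (2) = 0 -> roots r_1 = -4/3, r_2 = -3/2.
Take r = r_1 = -4/3. Let y(x) = x^r sum_{n>=0} a_n x^n with a_0 = 1.
Substitute y = x^r sum a_n x^n and match x^{r+n}. The recurrence is
  D(n) a_n - 2 a_{n-1} - 2 a_{n-2} = 0,  where D(n) = (r+n)(r+n-1) + (23/6)(r+n) + (2).
  a_n = [2 a_{n-1} + 2 a_{n-2}] / D(n).
Since the indicial polynomial factors as (r - r_1)(r - r_2), D(n) = (r_1 + n - r_1)(r_1 + n - r_2) = n(n + 1/6).
Evaluating step by step (a_0 = 1):
  n = 1: D(1) = 1(1 + 1/6) = 7/6; numerator = 2(1) = 2; a_1 = (2)/(7/6) = 12/7
  n = 2: D(2) = 2(2 + 1/6) = 13/3; numerator = 2(12/7) + 2(1) = 38/7; a_2 = (38/7)/(13/3) = 114/91
  n = 3: D(3) = 3(3 + 1/6) = 19/2; numerator = 2(114/91) + 2(12/7) = 540/91; a_3 = (540/91)/(19/2) = 1080/1729
  n = 4: D(4) = 4(4 + 1/6) = 50/3; numerator = 2(1080/1729) + 2(114/91) = 6492/1729; a_4 = (6492/1729)/(50/3) = 9738/43225

r = -4/3; a_0 = 1; a_1 = 12/7; a_2 = 114/91; a_3 = 1080/1729; a_4 = 9738/43225


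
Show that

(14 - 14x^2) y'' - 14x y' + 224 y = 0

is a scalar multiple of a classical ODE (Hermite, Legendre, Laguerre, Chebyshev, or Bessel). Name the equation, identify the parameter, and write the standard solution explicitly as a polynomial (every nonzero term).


All three coefficients share the factor 14; dividing through by 14 gives  (1 - x^2) y'' - x y' + 16 y = 0.
This matches the Chebyshev equation (1 - x^2) y'' - x y' + n^2 y = 0 (note the -x y' term, not -2x y') with n^2 = 16, so n = 4; the polynomial solution is T_4(x).
With y = sum_k a_k x^k, matching x^k gives (k+2)(k+1) a_{k+2} = (k^2 - n^2) a_k = (k - 4)(k + 4) a_k. The right side vanishes at k = 4, so the series with the parity of 4 terminates at degree 4.
Standard normalization: leading coefficient of T_n is 2^(n-1), so a_4 = 2^3 = 8. Work downward with a_k = (k+1)(k+2) a_{k+2} / ((k - 4)(k + 4)):
  a_2 = (3)(4)(8) / ((2 - 4)(2 + 4)) = 96/(-12) = -8
  a_0 = (1)(2)(-8) / ((0 - 4)(0 + 4)) = -16/(-16) = 1
Hence T_4(x) = 8 x^4 - 8 x^2 + 1.

T_4(x); series = 8 x^4 - 8 x^2 + 1


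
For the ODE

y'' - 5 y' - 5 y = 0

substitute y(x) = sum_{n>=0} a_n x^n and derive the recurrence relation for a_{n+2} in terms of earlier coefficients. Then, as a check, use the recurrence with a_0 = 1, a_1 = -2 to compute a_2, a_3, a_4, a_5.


Substitute y = sum_n a_n x^n.
y''(x) has coefficient (n+2)(n+1) a_{n+2} at x^n;
-5 y'(x) has coefficient -5 (n+1) a_{n+1} at x^n;
-5 y(x) has coefficient -5 a_n at x^n.
Matching x^n: (n+2)(n+1) a_{n+2} - 5 (n+1) a_{n+1} - 5 a_n = 0.
Thus a_{n+2} = [5 (n+1) a_{n+1} + 5 a_n] / ((n+1)(n+2)).

Check with a_0 = 1, a_1 = -2 (apply the recurrence for n = 0, 1, 2, 3): a_0 = 1, a_1 = -2, a_2 = -5/2, a_3 = -35/6, a_4 = -25/3, a_5 = -235/24.

a_(n+2) = [5 (n+1) a_(n+1) + 5 a_n] / ((n+1)(n+2)); check: a_0 = 1, a_1 = -2, a_2 = -5/2, a_3 = -35/6, a_4 = -25/3, a_5 = -235/24


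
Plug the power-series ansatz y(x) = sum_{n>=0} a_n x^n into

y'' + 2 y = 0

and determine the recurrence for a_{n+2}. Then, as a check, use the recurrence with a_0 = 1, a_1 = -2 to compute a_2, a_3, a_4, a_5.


Substitute y = sum_n a_n x^n into y'' + (const) y = 0.
y''(x) = sum_{n>=0} (n+2)(n+1) a_{n+2} x^n.
The ODE becomes sum_n [(n+2)(n+1) a_{n+2} + 2 a_n] x^n = 0.
Setting each coefficient to zero gives the recurrence:
  (n+2)(n+1) a_{n+2} + 2 a_n = 0,
  a_{n+2} = -2 / ((n+1)(n+2)) a_n.

Check with a_0 = 1, a_1 = -2 (apply the recurrence for n = 0, 1, 2, 3): a_0 = 1, a_1 = -2, a_2 = -1, a_3 = 2/3, a_4 = 1/6, a_5 = -1/15.

a_{n+2} = -2/((n+1)(n+2)) * a_n; check: a_0 = 1, a_1 = -2, a_2 = -1, a_3 = 2/3, a_4 = 1/6, a_5 = -1/15


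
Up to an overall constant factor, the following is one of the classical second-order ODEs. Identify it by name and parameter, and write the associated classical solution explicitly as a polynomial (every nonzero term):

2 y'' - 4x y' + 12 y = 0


All three coefficients share the factor 2; dividing through by 2 gives  y'' - 2x y' + 6 y = 0.
This matches the Hermite equation y'' - 2x y' + 2n y = 0 with 2n = 6, so n = 3; the polynomial solution is H_3(x).
With y = sum_k a_k x^k, matching x^k gives (k+2)(k+1) a_{k+2} = 2(k - n) a_k = 2(k - 3) a_k. The right side vanishes at k = 3, so the series with the parity of 3 terminates at degree 3.
Standard normalization: leading coefficient of H_n is 2^n, so a_3 = 2^3 = 8. Work downward with a_k = (k+1)(k+2) a_{k+2} / (2(k - n)):
  a_1 = (2)(3)(8) / (2(1 - 3)) = 48/(-4) = -12
Hence H_3(x) = 8 x^3 - 12 x.

H_3(x); series = 8 x^3 - 12 x


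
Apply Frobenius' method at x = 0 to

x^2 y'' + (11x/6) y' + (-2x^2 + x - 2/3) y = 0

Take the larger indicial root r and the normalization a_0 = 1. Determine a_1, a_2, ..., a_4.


Write in Frobenius form y'' + (p(x)/x) y' + (q(x)/x^2) y = 0:
  p(x) = 11/6,  q(x) = -2x^2 + x - 2/3.
Indicial equation: r(r-1) + (11/6) r + (-2/3) = 0 -> roots r_1 = 1/2, r_2 = -4/3.
Take r = r_1 = 1/2. Let y(x) = x^r sum_{n>=0} a_n x^n with a_0 = 1.
Substitute y = x^r sum a_n x^n and match x^{r+n}. The recurrence is
  D(n) a_n + 1 a_{n-1} - 2 a_{n-2} = 0,  where D(n) = (r+n)(r+n-1) + (11/6)(r+n) + (-2/3).
  a_n = [-1 a_{n-1} + 2 a_{n-2}] / D(n).
Since the indicial polynomial factors as (r - r_1)(r - r_2), D(n) = (r_1 + n - r_1)(r_1 + n - r_2) = n(n + 11/6).
Evaluating step by step (a_0 = 1):
  n = 1: D(1) = 1(1 + 11/6) = 17/6; numerator = -1(1) = -1; a_1 = (-1)/(17/6) = -6/17
  n = 2: D(2) = 2(2 + 11/6) = 23/3; numerator = -1(-6/17) + 2(1) = 40/17; a_2 = (40/17)/(23/3) = 120/391
  n = 3: D(3) = 3(3 + 11/6) = 29/2; numerator = -1(120/391) + 2(-6/17) = -396/391; a_3 = (-396/391)/(29/2) = -792/11339
  n = 4: D(4) = 4(4 + 11/6) = 70/3; numerator = -1(-792/11339) + 2(120/391) = 456/667; a_4 = (456/667)/(70/3) = 684/23345

r = 1/2; a_0 = 1; a_1 = -6/17; a_2 = 120/391; a_3 = -792/11339; a_4 = 684/23345


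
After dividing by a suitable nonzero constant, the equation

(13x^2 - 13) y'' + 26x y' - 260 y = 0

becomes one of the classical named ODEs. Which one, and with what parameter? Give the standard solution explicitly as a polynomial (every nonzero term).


All three coefficients share the factor -13; dividing through by -13 gives  (1 - x^2) y'' - 2x y' + 20 y = 0.
This matches the Legendre equation (1 - x^2) y'' - 2x y' + n(n+1) y = 0 (note the -2x y' term) with n(n+1) = 20, so n = 4; the polynomial solution is P_4(x).
With y = sum_k a_k x^k, matching x^k gives (k+2)(k+1) a_{k+2} = [k(k+1) - n(n+1)] a_k = (k - 4)(k + 5) a_k. The right side vanishes at k = 4, so the series with the parity of 4 terminates at degree 4.
Standard normalization (P_n(1) = 1): leading coefficient (2n)!/(2^n (n!)^2) = 40320/(16*576) = 35/8, so a_4 = 35/8. Work downward with a_k = (k+1)(k+2) a_{k+2} / ((k - 4)(k + 5)):
  a_2 = (3)(4)(35/8) / ((2 - 4)(2 + 5)) = (105/2)/(-14) = -15/4
  a_0 = (1)(2)(-15/4) / ((0 - 4)(0 + 5)) = (-15/2)/(-20) = 3/8
Hence P_4(x) = 35 x^4/8 - 15 x^2/4 + 3/8.

P_4(x); series = 35 x^4/8 - 15 x^2/4 + 3/8


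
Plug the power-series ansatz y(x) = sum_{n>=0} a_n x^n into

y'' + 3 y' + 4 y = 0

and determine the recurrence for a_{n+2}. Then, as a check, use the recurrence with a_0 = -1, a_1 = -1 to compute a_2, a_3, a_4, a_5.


Substitute y = sum_n a_n x^n.
y''(x) has coefficient (n+2)(n+1) a_{n+2} at x^n;
3 y'(x) has coefficient 3 (n+1) a_{n+1} at x^n;
4 y(x) has coefficient 4 a_n at x^n.
Matching x^n: (n+2)(n+1) a_{n+2} + 3 (n+1) a_{n+1} + 4 a_n = 0.
Thus a_{n+2} = [-3 (n+1) a_{n+1} - 4 a_n] / ((n+1)(n+2)).

Check with a_0 = -1, a_1 = -1 (apply the recurrence for n = 0, 1, 2, 3): a_0 = -1, a_1 = -1, a_2 = 7/2, a_3 = -17/6, a_4 = 23/24, a_5 = -1/120.

a_(n+2) = [-3 (n+1) a_(n+1) - 4 a_n] / ((n+1)(n+2)); check: a_0 = -1, a_1 = -1, a_2 = 7/2, a_3 = -17/6, a_4 = 23/24, a_5 = -1/120


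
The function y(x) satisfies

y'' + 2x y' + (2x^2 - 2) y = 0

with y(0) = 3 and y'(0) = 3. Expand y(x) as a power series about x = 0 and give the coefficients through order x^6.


Ansatz: y(x) = sum_{n>=0} a_n x^n, so y'(x) = sum_{n>=1} n a_n x^(n-1) and y''(x) = sum_{n>=2} n(n-1) a_n x^(n-2).
Substitute into P(x) y'' + Q(x) y' + R(x) y = 0 with P(x) = 1, Q(x) = 2x, R(x) = 2x^2 - 2, and match powers of x.
Initial conditions: a_0 = 3, a_1 = 3.
Setting the coefficient of each power of x to zero and solving order by order (substituting the coefficients already found):
  x^0: 2 a_2 - 2 a_0 = 0  ->  2 a_2 = 2 a_0 = 6  ->  a_2 = 3
  x^1: 6 a_3 = 0  ->  a_3 = 0
  x^2: 12 a_4 + 2 a_2 + 2 a_0 = 0  ->  12 a_4 = -2 a_2 - 2 a_0 = -12  ->  a_4 = -1
  x^3: 20 a_5 + 4 a_3 + 2 a_1 = 0  ->  20 a_5 = -4 a_3 - 2 a_1 = -6  ->  a_5 = -3/10
  x^4: 30 a_6 + 6 a_4 + 2 a_2 = 0  ->  30 a_6 = -6 a_4 - 2 a_2 = 0  ->  a_6 = 0
Truncated series: y(x) = 3 + 3 x + 3 x^2 - x^4 - (3/10) x^5 + O(x^7).

a_0 = 3; a_1 = 3; a_2 = 3; a_3 = 0; a_4 = -1; a_5 = -3/10; a_6 = 0


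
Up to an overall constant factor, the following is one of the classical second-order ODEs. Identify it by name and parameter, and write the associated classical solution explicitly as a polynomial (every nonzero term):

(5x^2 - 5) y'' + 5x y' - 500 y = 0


All three coefficients share the factor -5; dividing through by -5 gives  (1 - x^2) y'' - x y' + 100 y = 0.
This matches the Chebyshev equation (1 - x^2) y'' - x y' + n^2 y = 0 (note the -x y' term, not -2x y') with n^2 = 100, so n = 10; the polynomial solution is T_10(x).
With y = sum_k a_k x^k, matching x^k gives (k+2)(k+1) a_{k+2} = (k^2 - n^2) a_k = (k - 10)(k + 10) a_k. The right side vanishes at k = 10, so the series with the parity of 10 terminates at degree 10.
Standard normalization: leading coefficient of T_n is 2^(n-1), so a_10 = 2^9 = 512. Work downward with a_k = (k+1)(k+2) a_{k+2} / ((k - 10)(k + 10)):
  a_8 = (9)(10)(512) / ((8 - 10)(8 + 10)) = 46080/(-36) = -1280
  a_6 = (7)(8)(-1280) / ((6 - 10)(6 + 10)) = -71680/(-64) = 1120
  a_4 = (5)(6)(1120) / ((4 - 10)(4 + 10)) = 33600/(-84) = -400
  a_2 = (3)(4)(-400) / ((2 - 10)(2 + 10)) = -4800/(-96) = 50
  a_0 = (1)(2)(50) / ((0 - 10)(0 + 10)) = 100/(-100) = -1
Hence T_10(x) = 512 x^10 - 1280 x^8 + 1120 x^6 - 400 x^4 + 50 x^2 - 1.

T_10(x); series = 512 x^10 - 1280 x^8 + 1120 x^6 - 400 x^4 + 50 x^2 - 1


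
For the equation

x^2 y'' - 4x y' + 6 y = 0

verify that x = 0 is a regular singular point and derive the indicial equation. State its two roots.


Divide by x^2 to reach normal form y'' + P_1(x) y' + P_2(x) y = 0 with P_1(x) = -4/x and P_2(x) = 6/x^2.
x = 0 is a singular point because the y'-coefficient -4/x has a pole at x = 0 and the y-coefficient 6/x^2 has a pole at x = 0.
It is a regular singular point because x P_1(x) = p(x) = -4 and x^2 P_2(x) = q(x) = 6 are polynomials, hence analytic at x = 0.
p(0) = -4,  q(0) = 6.
Indicial equation: r(r-1) + p(0) r + q(0) = 0, i.e. r^2 + (p(0) - 1) r + q(0) = 0, i.e. r^2 - 5 r + 6 = 0.
Discriminant: (-5)^2 - 4(6) = 1, so r = (5 ± 1)/2.
Solving: r_1 = 3, r_2 = 2.

indicial: r^2 - 5 r + 6 = 0; roots r_1 = 3, r_2 = 2


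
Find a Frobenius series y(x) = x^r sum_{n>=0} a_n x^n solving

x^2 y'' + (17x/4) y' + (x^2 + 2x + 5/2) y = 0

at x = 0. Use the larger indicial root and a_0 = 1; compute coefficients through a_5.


Write in Frobenius form y'' + (p(x)/x) y' + (q(x)/x^2) y = 0:
  p(x) = 17/4,  q(x) = x^2 + 2x + 5/2.
Indicial equation: r(r-1) + (17/4) r + (5/2) = 0 -> roots r_1 = -5/4, r_2 = -2.
Take r = r_1 = -5/4. Let y(x) = x^r sum_{n>=0} a_n x^n with a_0 = 1.
Substitute y = x^r sum a_n x^n and match x^{r+n}. The recurrence is
  D(n) a_n + 2 a_{n-1} + 1 a_{n-2} = 0,  where D(n) = (r+n)(r+n-1) + (17/4)(r+n) + (5/2).
  a_n = [-2 a_{n-1} - 1 a_{n-2}] / D(n).
Since the indicial polynomial factors as (r - r_1)(r - r_2), D(n) = (r_1 + n - r_1)(r_1 + n - r_2) = n(n + 3/4).
Evaluating step by step (a_0 = 1):
  n = 1: D(1) = 1(1 + 3/4) = 7/4; numerator = -2(1) = -2; a_1 = (-2)/(7/4) = -8/7
  n = 2: D(2) = 2(2 + 3/4) = 11/2; numerator = -2(-8/7) - 1(1) = 9/7; a_2 = (9/7)/(11/2) = 18/77
  n = 3: D(3) = 3(3 + 3/4) = 45/4; numerator = -2(18/77) - 1(-8/7) = 52/77; a_3 = (52/77)/(45/4) = 208/3465
  n = 4: D(4) = 4(4 + 3/4) = 19; numerator = -2(208/3465) - 1(18/77) = -1226/3465; a_4 = (-1226/3465)/(19) = -1226/65835
  n = 5: D(5) = 5(5 + 3/4) = 115/4; numerator = -2(-1226/65835) - 1(208/3465) = -100/4389; a_5 = (-100/4389)/(115/4) = -80/100947

r = -5/4; a_0 = 1; a_1 = -8/7; a_2 = 18/77; a_3 = 208/3465; a_4 = -1226/65835; a_5 = -80/100947


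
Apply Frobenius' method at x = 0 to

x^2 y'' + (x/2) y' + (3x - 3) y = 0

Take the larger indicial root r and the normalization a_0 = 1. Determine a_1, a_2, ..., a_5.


Write in Frobenius form y'' + (p(x)/x) y' + (q(x)/x^2) y = 0:
  p(x) = 1/2,  q(x) = 3x - 3.
Indicial equation: r(r-1) + (1/2) r + (-3) = 0 -> roots r_1 = 2, r_2 = -3/2.
Take r = r_1 = 2. Let y(x) = x^r sum_{n>=0} a_n x^n with a_0 = 1.
Substitute y = x^r sum a_n x^n and match x^{r+n}. The recurrence is
  D(n) a_n + 3 a_{n-1} = 0,  where D(n) = (r+n)(r+n-1) + (1/2)(r+n) + (-3).
  a_n = -3 / D(n) * a_{n-1}.
Since the indicial polynomial factors as (r - r_1)(r - r_2), D(n) = (r_1 + n - r_1)(r_1 + n - r_2) = n(n + 7/2).
Evaluating step by step (a_0 = 1):
  n = 1: D(1) = 1(1 + 7/2) = 9/2; numerator = -3(1) = -3; a_1 = (-3)/(9/2) = -2/3
  n = 2: D(2) = 2(2 + 7/2) = 11; numerator = -3(-2/3) = 2; a_2 = (2)/(11) = 2/11
  n = 3: D(3) = 3(3 + 7/2) = 39/2; numerator = -3(2/11) = -6/11; a_3 = (-6/11)/(39/2) = -4/143
  n = 4: D(4) = 4(4 + 7/2) = 30; numerator = -3(-4/143) = 12/143; a_4 = (12/143)/(30) = 2/715
  n = 5: D(5) = 5(5 + 7/2) = 85/2; numerator = -3(2/715) = -6/715; a_5 = (-6/715)/(85/2) = -12/60775

r = 2; a_0 = 1; a_1 = -2/3; a_2 = 2/11; a_3 = -4/143; a_4 = 2/715; a_5 = -12/60775


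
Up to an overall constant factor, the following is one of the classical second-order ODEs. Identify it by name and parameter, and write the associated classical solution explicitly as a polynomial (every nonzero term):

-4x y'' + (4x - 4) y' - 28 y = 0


All three coefficients share the factor -4; dividing through by -4 gives  x y'' + (1 - x) y' + 7 y = 0.
This matches the Laguerre equation x y'' + (1 - x) y' + n y = 0 with n = 7; the polynomial solution is L_7(x).
With y = sum_k a_k x^k, matching x^k gives (k+1)k a_{k+1} + (k+1) a_{k+1} - k a_k + n a_k = 0, i.e. (k+1)^2 a_{k+1} = (k - n) a_k = (k - 7) a_k. The right side vanishes at k = 7, so the series terminates at degree 7.
Standard normalization L_n(0) = 1 gives a_0 = 1. Work upward with a_{k+1} = (k - 7) a_k / (k+1)^2:
  a_1 = (0 - 7)(1) / 1^2 = -7/1 = -7
  a_2 = (1 - 7)(-7) / 2^2 = 42/4 = 21/2
  a_3 = (2 - 7)(21/2) / 3^2 = (-105/2)/9 = -35/6
  a_4 = (3 - 7)(-35/6) / 4^2 = (70/3)/16 = 35/24
  a_5 = (4 - 7)(35/24) / 5^2 = (-35/8)/25 = -7/40
  a_6 = (5 - 7)(-7/40) / 6^2 = (7/20)/36 = 7/720
  a_7 = (6 - 7)(7/720) / 7^2 = (-7/720)/49 = -1/5040
Hence L_7(x) = -x^7/5040 + 7 x^6/720 - 7 x^5/40 + 35 x^4/24 - 35 x^3/6 + 21 x^2/2 - 7 x + 1.

L_7(x); series = -x^7/5040 + 7 x^6/720 - 7 x^5/40 + 35 x^4/24 - 35 x^3/6 + 21 x^2/2 - 7 x + 1


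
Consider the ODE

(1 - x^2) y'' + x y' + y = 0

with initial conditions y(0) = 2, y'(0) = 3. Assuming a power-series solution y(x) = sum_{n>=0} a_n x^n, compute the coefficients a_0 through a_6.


Ansatz: y(x) = sum_{n>=0} a_n x^n, so y'(x) = sum_{n>=1} n a_n x^(n-1) and y''(x) = sum_{n>=2} n(n-1) a_n x^(n-2).
Substitute into P(x) y'' + Q(x) y' + R(x) y = 0 with P(x) = 1 - x^2, Q(x) = x, R(x) = 1, and match powers of x.
Initial conditions: a_0 = 2, a_1 = 3.
Setting the coefficient of each power of x to zero and solving order by order (substituting the coefficients already found):
  x^0: 2 a_2 + a_0 = 0  ->  2 a_2 = -a_0 = -2  ->  a_2 = -1
  x^1: 6 a_3 + 2 a_1 = 0  ->  6 a_3 = -2 a_1 = -6  ->  a_3 = -1
  x^2: 12 a_4 + a_2 = 0  ->  12 a_4 = -a_2 = 1  ->  a_4 = 1/12
  x^3: 20 a_5 - 2 a_3 = 0  ->  20 a_5 = 2 a_3 = -2  ->  a_5 = -1/10
  x^4: 30 a_6 - 7 a_4 = 0  ->  30 a_6 = 7 a_4 = 7/12  ->  a_6 = 7/360
Truncated series: y(x) = 2 + 3 x - x^2 - x^3 + (1/12) x^4 - (1/10) x^5 + (7/360) x^6 + O(x^7).

a_0 = 2; a_1 = 3; a_2 = -1; a_3 = -1; a_4 = 1/12; a_5 = -1/10; a_6 = 7/360


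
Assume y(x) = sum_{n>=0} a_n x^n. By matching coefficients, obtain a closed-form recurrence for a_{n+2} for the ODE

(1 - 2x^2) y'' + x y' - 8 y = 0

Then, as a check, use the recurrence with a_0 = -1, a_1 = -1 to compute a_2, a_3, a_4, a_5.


Substitute y = sum_n a_n x^n.
(1 - 2 x^2) y'' contributes (n+2)(n+1) a_{n+2} - 2 n(n-1) a_n at x^n.
x y'(x) contributes n a_n at x^n.
-8 y(x) contributes -8 a_n at x^n.
Matching x^n: (n+2)(n+1) a_{n+2} + (-2 n(n-1) + n - 8) a_n = 0.
Thus a_{n+2} = (2 n(n-1) - n + 8) / ((n+1)(n+2)) * a_n.

Check with a_0 = -1, a_1 = -1 (apply the recurrence for n = 0, 1, 2, 3): a_0 = -1, a_1 = -1, a_2 = -4, a_3 = -7/6, a_4 = -10/3, a_5 = -119/120.

a_(n+2) = (2 n(n-1) - n + 8) / ((n+1)(n+2)) * a_n; check: a_0 = -1, a_1 = -1, a_2 = -4, a_3 = -7/6, a_4 = -10/3, a_5 = -119/120


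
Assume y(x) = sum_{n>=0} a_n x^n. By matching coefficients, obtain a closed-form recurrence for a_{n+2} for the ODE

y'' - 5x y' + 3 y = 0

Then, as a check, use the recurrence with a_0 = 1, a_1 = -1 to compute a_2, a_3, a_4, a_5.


Substitute y = sum_n a_n x^n.
y''(x) has coefficient (n+2)(n+1) a_{n+2} at x^n;
-5 x y'(x) has coefficient -5 n a_n at x^n (shift);
3 y(x) has coefficient 3 a_n at x^n.
Matching x^n: (n+2)(n+1) a_{n+2} + (-5n + 3) a_n = 0.
Thus a_{n+2} = (5n - 3) / ((n+1)(n+2)) * a_n.

Check with a_0 = 1, a_1 = -1 (apply the recurrence for n = 0, 1, 2, 3): a_0 = 1, a_1 = -1, a_2 = -3/2, a_3 = -1/3, a_4 = -7/8, a_5 = -1/5.

a_(n+2) = (5n - 3) / ((n+1)(n+2)) * a_n; check: a_0 = 1, a_1 = -1, a_2 = -3/2, a_3 = -1/3, a_4 = -7/8, a_5 = -1/5


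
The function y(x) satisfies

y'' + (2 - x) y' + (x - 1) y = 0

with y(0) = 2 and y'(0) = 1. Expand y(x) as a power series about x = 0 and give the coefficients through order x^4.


Ansatz: y(x) = sum_{n>=0} a_n x^n, so y'(x) = sum_{n>=1} n a_n x^(n-1) and y''(x) = sum_{n>=2} n(n-1) a_n x^(n-2).
Substitute into P(x) y'' + Q(x) y' + R(x) y = 0 with P(x) = 1, Q(x) = 2 - x, R(x) = x - 1, and match powers of x.
Initial conditions: a_0 = 2, a_1 = 1.
Setting the coefficient of each power of x to zero and solving order by order (substituting the coefficients already found):
  x^0: 2 a_2 + 2 a_1 - a_0 = 0  ->  2 a_2 = -2 a_1 + a_0 = 0  ->  a_2 = 0
  x^1: 6 a_3 + 4 a_2 - 2 a_1 + a_0 = 0  ->  6 a_3 = -4 a_2 + 2 a_1 - a_0 = 0  ->  a_3 = 0
  x^2: 12 a_4 + 6 a_3 - 3 a_2 + a_1 = 0  ->  12 a_4 = -6 a_3 + 3 a_2 - a_1 = -1  ->  a_4 = -1/12
Truncated series: y(x) = 2 + x - (1/12) x^4 + O(x^5).

a_0 = 2; a_1 = 1; a_2 = 0; a_3 = 0; a_4 = -1/12


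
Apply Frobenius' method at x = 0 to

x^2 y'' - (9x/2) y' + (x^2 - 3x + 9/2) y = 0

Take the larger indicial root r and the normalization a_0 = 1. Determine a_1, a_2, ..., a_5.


Write in Frobenius form y'' + (p(x)/x) y' + (q(x)/x^2) y = 0:
  p(x) = -9/2,  q(x) = x^2 - 3x + 9/2.
Indicial equation: r(r-1) + (-9/2) r + (9/2) = 0 -> roots r_1 = 9/2, r_2 = 1.
Take r = r_1 = 9/2. Let y(x) = x^r sum_{n>=0} a_n x^n with a_0 = 1.
Substitute y = x^r sum a_n x^n and match x^{r+n}. The recurrence is
  D(n) a_n - 3 a_{n-1} + 1 a_{n-2} = 0,  where D(n) = (r+n)(r+n-1) + (-9/2)(r+n) + (9/2).
  a_n = [3 a_{n-1} - 1 a_{n-2}] / D(n).
Since the indicial polynomial factors as (r - r_1)(r - r_2), D(n) = (r_1 + n - r_1)(r_1 + n - r_2) = n(n + 7/2).
Evaluating step by step (a_0 = 1):
  n = 1: D(1) = 1(1 + 7/2) = 9/2; numerator = 3(1) = 3; a_1 = (3)/(9/2) = 2/3
  n = 2: D(2) = 2(2 + 7/2) = 11; numerator = 3(2/3) - 1(1) = 1; a_2 = (1)/(11) = 1/11
  n = 3: D(3) = 3(3 + 7/2) = 39/2; numerator = 3(1/11) - 1(2/3) = -13/33; a_3 = (-13/33)/(39/2) = -2/99
  n = 4: D(4) = 4(4 + 7/2) = 30; numerator = 3(-2/99) - 1(1/11) = -5/33; a_4 = (-5/33)/(30) = -1/198
  n = 5: D(5) = 5(5 + 7/2) = 85/2; numerator = 3(-1/198) - 1(-2/99) = 1/198; a_5 = (1/198)/(85/2) = 1/8415

r = 9/2; a_0 = 1; a_1 = 2/3; a_2 = 1/11; a_3 = -2/99; a_4 = -1/198; a_5 = 1/8415


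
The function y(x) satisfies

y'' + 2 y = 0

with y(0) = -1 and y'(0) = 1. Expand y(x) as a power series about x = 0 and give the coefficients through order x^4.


Ansatz: y(x) = sum_{n>=0} a_n x^n, so y'(x) = sum_{n>=1} n a_n x^(n-1) and y''(x) = sum_{n>=2} n(n-1) a_n x^(n-2).
Substitute into P(x) y'' + Q(x) y' + R(x) y = 0 with P(x) = 1, Q(x) = 0, R(x) = 2, and match powers of x.
Initial conditions: a_0 = -1, a_1 = 1.
Setting the coefficient of each power of x to zero and solving order by order (substituting the coefficients already found):
  x^0: 2 a_2 + 2 a_0 = 0  ->  2 a_2 = -2 a_0 = 2  ->  a_2 = 1
  x^1: 6 a_3 + 2 a_1 = 0  ->  6 a_3 = -2 a_1 = -2  ->  a_3 = -1/3
  x^2: 12 a_4 + 2 a_2 = 0  ->  12 a_4 = -2 a_2 = -2  ->  a_4 = -1/6
Truncated series: y(x) = -1 + x + x^2 - (1/3) x^3 - (1/6) x^4 + O(x^5).

a_0 = -1; a_1 = 1; a_2 = 1; a_3 = -1/3; a_4 = -1/6


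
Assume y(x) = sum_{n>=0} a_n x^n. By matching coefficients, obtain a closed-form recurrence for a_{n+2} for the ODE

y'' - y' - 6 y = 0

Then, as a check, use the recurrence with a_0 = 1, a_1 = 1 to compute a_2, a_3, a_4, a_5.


Substitute y = sum_n a_n x^n.
y''(x) has coefficient (n+2)(n+1) a_{n+2} at x^n;
-y'(x) has coefficient -(n+1) a_{n+1} at x^n;
-6 y(x) has coefficient -6 a_n at x^n.
Matching x^n: (n+2)(n+1) a_{n+2} - (n+1) a_{n+1} - 6 a_n = 0.
Thus a_{n+2} = [(n+1) a_{n+1} + 6 a_n] / ((n+1)(n+2)).

Check with a_0 = 1, a_1 = 1 (apply the recurrence for n = 0, 1, 2, 3): a_0 = 1, a_1 = 1, a_2 = 7/2, a_3 = 13/6, a_4 = 55/24, a_5 = 133/120.

a_(n+2) = [(n+1) a_(n+1) + 6 a_n] / ((n+1)(n+2)); check: a_0 = 1, a_1 = 1, a_2 = 7/2, a_3 = 13/6, a_4 = 55/24, a_5 = 133/120


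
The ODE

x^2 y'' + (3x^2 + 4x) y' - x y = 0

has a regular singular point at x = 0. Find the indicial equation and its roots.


Divide by x^2 to reach normal form y'' + P_1(x) y' + P_2(x) y = 0 with P_1(x) = 3 + 4/x and P_2(x) = -1/x.
x = 0 is a singular point because the y'-coefficient 3 + 4/x has a pole at x = 0 and the y-coefficient -1/x has a pole at x = 0.
It is a regular singular point because x P_1(x) = p(x) = 3x + 4 and x^2 P_2(x) = q(x) = -x are polynomials, hence analytic at x = 0.
p(0) = 4,  q(0) = 0.
Indicial equation: r(r-1) + p(0) r + q(0) = 0, i.e. r^2 + (p(0) - 1) r + q(0) = 0, i.e. r^2 + 3 r = 0.
Discriminant: (3)^2 - 4(0) = 9, so r = (-3 ± 3)/2.
Solving: r_1 = 0, r_2 = -3.

indicial: r^2 + 3 r = 0; roots r_1 = 0, r_2 = -3


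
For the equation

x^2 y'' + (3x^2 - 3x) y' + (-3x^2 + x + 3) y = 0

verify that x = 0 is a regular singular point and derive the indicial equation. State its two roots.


Divide by x^2 to reach normal form y'' + P_1(x) y' + P_2(x) y = 0 with P_1(x) = 3 - 3/x and P_2(x) = -3 + 1/x + 3/x^2.
x = 0 is a singular point because the y'-coefficient 3 - 3/x has a pole at x = 0 and the y-coefficient -3 + 1/x + 3/x^2 has a pole at x = 0.
It is a regular singular point because x P_1(x) = p(x) = 3x - 3 and x^2 P_2(x) = q(x) = -3x^2 + x + 3 are polynomials, hence analytic at x = 0.
p(0) = -3,  q(0) = 3.
Indicial equation: r(r-1) + p(0) r + q(0) = 0, i.e. r^2 + (p(0) - 1) r + q(0) = 0, i.e. r^2 - 4 r + 3 = 0.
Discriminant: (-4)^2 - 4(3) = 4, so r = (4 ± 2)/2.
Solving: r_1 = 3, r_2 = 1.

indicial: r^2 - 4 r + 3 = 0; roots r_1 = 3, r_2 = 1


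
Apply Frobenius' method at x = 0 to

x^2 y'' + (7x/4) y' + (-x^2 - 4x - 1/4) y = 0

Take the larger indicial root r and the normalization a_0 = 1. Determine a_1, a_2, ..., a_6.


Write in Frobenius form y'' + (p(x)/x) y' + (q(x)/x^2) y = 0:
  p(x) = 7/4,  q(x) = -x^2 - 4x - 1/4.
Indicial equation: r(r-1) + (7/4) r + (-1/4) = 0 -> roots r_1 = 1/4, r_2 = -1.
Take r = r_1 = 1/4. Let y(x) = x^r sum_{n>=0} a_n x^n with a_0 = 1.
Substitute y = x^r sum a_n x^n and match x^{r+n}. The recurrence is
  D(n) a_n - 4 a_{n-1} - 1 a_{n-2} = 0,  where D(n) = (r+n)(r+n-1) + (7/4)(r+n) + (-1/4).
  a_n = [4 a_{n-1} + 1 a_{n-2}] / D(n).
Since the indicial polynomial factors as (r - r_1)(r - r_2), D(n) = (r_1 + n - r_1)(r_1 + n - r_2) = n(n + 5/4).
Evaluating step by step (a_0 = 1):
  n = 1: D(1) = 1(1 + 5/4) = 9/4; numerator = 4(1) = 4; a_1 = (4)/(9/4) = 16/9
  n = 2: D(2) = 2(2 + 5/4) = 13/2; numerator = 4(16/9) + 1(1) = 73/9; a_2 = (73/9)/(13/2) = 146/117
  n = 3: D(3) = 3(3 + 5/4) = 51/4; numerator = 4(146/117) + 1(16/9) = 88/13; a_3 = (88/13)/(51/4) = 352/663
  n = 4: D(4) = 4(4 + 5/4) = 21; numerator = 4(352/663) + 1(146/117) = 6706/1989; a_4 = (6706/1989)/(21) = 958/5967
  n = 5: D(5) = 5(5 + 5/4) = 125/4; numerator = 4(958/5967) + 1(352/663) = 7000/5967; a_5 = (7000/5967)/(125/4) = 224/5967
  n = 6: D(6) = 6(6 + 5/4) = 87/2; numerator = 4(224/5967) + 1(958/5967) = 206/663; a_6 = (206/663)/(87/2) = 412/57681

r = 1/4; a_0 = 1; a_1 = 16/9; a_2 = 146/117; a_3 = 352/663; a_4 = 958/5967; a_5 = 224/5967; a_6 = 412/57681


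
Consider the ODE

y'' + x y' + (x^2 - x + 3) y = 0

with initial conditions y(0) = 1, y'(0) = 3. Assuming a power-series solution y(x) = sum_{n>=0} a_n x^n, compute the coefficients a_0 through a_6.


Ansatz: y(x) = sum_{n>=0} a_n x^n, so y'(x) = sum_{n>=1} n a_n x^(n-1) and y''(x) = sum_{n>=2} n(n-1) a_n x^(n-2).
Substitute into P(x) y'' + Q(x) y' + R(x) y = 0 with P(x) = 1, Q(x) = x, R(x) = x^2 - x + 3, and match powers of x.
Initial conditions: a_0 = 1, a_1 = 3.
Setting the coefficient of each power of x to zero and solving order by order (substituting the coefficients already found):
  x^0: 2 a_2 + 3 a_0 = 0  ->  2 a_2 = -3 a_0 = -3  ->  a_2 = -3/2
  x^1: 6 a_3 + 4 a_1 - a_0 = 0  ->  6 a_3 = -4 a_1 + a_0 = -11  ->  a_3 = -11/6
  x^2: 12 a_4 + 5 a_2 - a_1 + a_0 = 0  ->  12 a_4 = -5 a_2 + a_1 - a_0 = 19/2  ->  a_4 = 19/24
  x^3: 20 a_5 + 6 a_3 - a_2 + a_1 = 0  ->  20 a_5 = -6 a_3 + a_2 - a_1 = 13/2  ->  a_5 = 13/40
  x^4: 30 a_6 + 7 a_4 - a_3 + a_2 = 0  ->  30 a_6 = -7 a_4 + a_3 - a_2 = -47/8  ->  a_6 = -47/240
Truncated series: y(x) = 1 + 3 x - (3/2) x^2 - (11/6) x^3 + (19/24) x^4 + (13/40) x^5 - (47/240) x^6 + O(x^7).

a_0 = 1; a_1 = 3; a_2 = -3/2; a_3 = -11/6; a_4 = 19/24; a_5 = 13/40; a_6 = -47/240


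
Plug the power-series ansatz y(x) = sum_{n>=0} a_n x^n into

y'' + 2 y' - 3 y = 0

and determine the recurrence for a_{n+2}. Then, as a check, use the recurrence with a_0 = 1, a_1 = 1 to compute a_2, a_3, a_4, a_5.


Substitute y = sum_n a_n x^n.
y''(x) has coefficient (n+2)(n+1) a_{n+2} at x^n;
2 y'(x) has coefficient 2 (n+1) a_{n+1} at x^n;
-3 y(x) has coefficient -3 a_n at x^n.
Matching x^n: (n+2)(n+1) a_{n+2} + 2 (n+1) a_{n+1} - 3 a_n = 0.
Thus a_{n+2} = [-2 (n+1) a_{n+1} + 3 a_n] / ((n+1)(n+2)).

Check with a_0 = 1, a_1 = 1 (apply the recurrence for n = 0, 1, 2, 3): a_0 = 1, a_1 = 1, a_2 = 1/2, a_3 = 1/6, a_4 = 1/24, a_5 = 1/120.

a_(n+2) = [-2 (n+1) a_(n+1) + 3 a_n] / ((n+1)(n+2)); check: a_0 = 1, a_1 = 1, a_2 = 1/2, a_3 = 1/6, a_4 = 1/24, a_5 = 1/120


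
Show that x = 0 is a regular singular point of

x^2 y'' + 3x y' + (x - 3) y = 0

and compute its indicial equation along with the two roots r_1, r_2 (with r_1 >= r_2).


Divide by x^2 to reach normal form y'' + P_1(x) y' + P_2(x) y = 0 with P_1(x) = 3/x and P_2(x) = 1/x - 3/x^2.
x = 0 is a singular point because the y'-coefficient 3/x has a pole at x = 0 and the y-coefficient 1/x - 3/x^2 has a pole at x = 0.
It is a regular singular point because x P_1(x) = p(x) = 3 and x^2 P_2(x) = q(x) = x - 3 are polynomials, hence analytic at x = 0.
p(0) = 3,  q(0) = -3.
Indicial equation: r(r-1) + p(0) r + q(0) = 0, i.e. r^2 + (p(0) - 1) r + q(0) = 0, i.e. r^2 + 2 r - 3 = 0.
Discriminant: (2)^2 - 4(-3) = 16, so r = (-2 ± 4)/2.
Solving: r_1 = 1, r_2 = -3.

indicial: r^2 + 2 r - 3 = 0; roots r_1 = 1, r_2 = -3


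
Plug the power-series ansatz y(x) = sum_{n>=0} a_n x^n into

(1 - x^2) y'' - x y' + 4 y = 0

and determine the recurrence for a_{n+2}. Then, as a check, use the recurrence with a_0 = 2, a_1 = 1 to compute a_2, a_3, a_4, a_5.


Substitute y = sum_n a_n x^n.
(1 - 1 x^2) y'' contributes (n+2)(n+1) a_{n+2} - n(n-1) a_n at x^n.
-x y'(x) contributes -n a_n at x^n.
4 y(x) contributes 4 a_n at x^n.
Matching x^n: (n+2)(n+1) a_{n+2} + (-n(n-1) - n + 4) a_n = 0.
Thus a_{n+2} = (n(n-1) + n - 4) / ((n+1)(n+2)) * a_n.

Check with a_0 = 2, a_1 = 1 (apply the recurrence for n = 0, 1, 2, 3): a_0 = 2, a_1 = 1, a_2 = -4, a_3 = -1/2, a_4 = 0, a_5 = -1/8.

a_(n+2) = (n(n-1) + n - 4) / ((n+1)(n+2)) * a_n; check: a_0 = 2, a_1 = 1, a_2 = -4, a_3 = -1/2, a_4 = 0, a_5 = -1/8


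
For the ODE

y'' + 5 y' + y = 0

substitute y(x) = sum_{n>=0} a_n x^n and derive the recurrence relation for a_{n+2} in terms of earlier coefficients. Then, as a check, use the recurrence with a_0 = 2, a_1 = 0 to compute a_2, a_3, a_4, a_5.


Substitute y = sum_n a_n x^n.
y''(x) has coefficient (n+2)(n+1) a_{n+2} at x^n;
5 y'(x) has coefficient 5 (n+1) a_{n+1} at x^n;
y(x) has coefficient 1 a_n at x^n.
Matching x^n: (n+2)(n+1) a_{n+2} + 5 (n+1) a_{n+1} + 1 a_n = 0.
Thus a_{n+2} = [-5 (n+1) a_{n+1} - 1 a_n] / ((n+1)(n+2)).

Check with a_0 = 2, a_1 = 0 (apply the recurrence for n = 0, 1, 2, 3): a_0 = 2, a_1 = 0, a_2 = -1, a_3 = 5/3, a_4 = -2, a_5 = 23/12.

a_(n+2) = [-5 (n+1) a_(n+1) - 1 a_n] / ((n+1)(n+2)); check: a_0 = 2, a_1 = 0, a_2 = -1, a_3 = 5/3, a_4 = -2, a_5 = 23/12


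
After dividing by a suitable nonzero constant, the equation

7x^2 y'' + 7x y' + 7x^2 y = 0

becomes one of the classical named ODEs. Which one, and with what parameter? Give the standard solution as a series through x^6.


All three coefficients share the factor 7; dividing through by 7 gives  x^2 y'' + x y' + x^2 y = 0.
This matches the Bessel equation x^2 y'' + x y' + (x^2 - nu^2) y = 0 with nu^2 = 0, so nu = 0; the solution bounded at x = 0 is J_0(x).
Frobenius at x = 0: indicial roots ±nu; for r = nu the recurrence k(k + 2nu) c_k = -c_{k-2} gives the standard series J_nu(x) = sum_{k>=0} (-1)^k / (k! (k+nu)!) (x/2)^(2k+nu). Evaluate the first 4 terms:
  k = 0: (-1)^0 / (0! * 0! * 2^0) x^0 = 1/(1*1*1) x^0 = (1) x^0
  k = 1: (-1)^1 / (1! * 1! * 2^2) x^2 = -1/(1*1*4) x^2 = (-1/4) x^2
  k = 2: (-1)^2 / (2! * 2! * 2^4) x^4 = 1/(2*2*16) x^4 = (1/64) x^4
  k = 3: (-1)^3 / (3! * 3! * 2^6) x^6 = -1/(6*6*64) x^6 = (-1/2304) x^6
Hence J_0(x) = -x^6/2304 + x^4/64 - x^2/4 + 1 + ....

J_0(x); series = -x^6/2304 + x^4/64 - x^2/4 + 1


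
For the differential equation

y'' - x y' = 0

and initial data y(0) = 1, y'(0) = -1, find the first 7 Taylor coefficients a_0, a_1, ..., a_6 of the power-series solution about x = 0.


Ansatz: y(x) = sum_{n>=0} a_n x^n, so y'(x) = sum_{n>=1} n a_n x^(n-1) and y''(x) = sum_{n>=2} n(n-1) a_n x^(n-2).
Substitute into P(x) y'' + Q(x) y' + R(x) y = 0 with P(x) = 1, Q(x) = -x, R(x) = 0, and match powers of x.
Initial conditions: a_0 = 1, a_1 = -1.
Setting the coefficient of each power of x to zero and solving order by order (substituting the coefficients already found):
  x^0: 2 a_2 = 0  ->  a_2 = 0
  x^1: 6 a_3 - a_1 = 0  ->  6 a_3 = a_1 = -1  ->  a_3 = -1/6
  x^2: 12 a_4 - 2 a_2 = 0  ->  12 a_4 = 2 a_2 = 0  ->  a_4 = 0
  x^3: 20 a_5 - 3 a_3 = 0  ->  20 a_5 = 3 a_3 = -1/2  ->  a_5 = -1/40
  x^4: 30 a_6 - 4 a_4 = 0  ->  30 a_6 = 4 a_4 = 0  ->  a_6 = 0
Truncated series: y(x) = 1 - x - (1/6) x^3 - (1/40) x^5 + O(x^7).

a_0 = 1; a_1 = -1; a_2 = 0; a_3 = -1/6; a_4 = 0; a_5 = -1/40; a_6 = 0


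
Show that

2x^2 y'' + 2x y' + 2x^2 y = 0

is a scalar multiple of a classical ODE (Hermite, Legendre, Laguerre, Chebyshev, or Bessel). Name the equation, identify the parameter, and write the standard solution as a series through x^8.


All three coefficients share the factor 2; dividing through by 2 gives  x^2 y'' + x y' + x^2 y = 0.
This matches the Bessel equation x^2 y'' + x y' + (x^2 - nu^2) y = 0 with nu^2 = 0, so nu = 0; the solution bounded at x = 0 is J_0(x).
Frobenius at x = 0: indicial roots ±nu; for r = nu the recurrence k(k + 2nu) c_k = -c_{k-2} gives the standard series J_nu(x) = sum_{k>=0} (-1)^k / (k! (k+nu)!) (x/2)^(2k+nu). Evaluate the first 5 terms:
  k = 0: (-1)^0 / (0! * 0! * 2^0) x^0 = 1/(1*1*1) x^0 = (1) x^0
  k = 1: (-1)^1 / (1! * 1! * 2^2) x^2 = -1/(1*1*4) x^2 = (-1/4) x^2
  k = 2: (-1)^2 / (2! * 2! * 2^4) x^4 = 1/(2*2*16) x^4 = (1/64) x^4
  k = 3: (-1)^3 / (3! * 3! * 2^6) x^6 = -1/(6*6*64) x^6 = (-1/2304) x^6
  k = 4: (-1)^4 / (4! * 4! * 2^8) x^8 = 1/(24*24*256) x^8 = (1/147456) x^8
Hence J_0(x) = x^8/147456 - x^6/2304 + x^4/64 - x^2/4 + 1 + ....

J_0(x); series = x^8/147456 - x^6/2304 + x^4/64 - x^2/4 + 1


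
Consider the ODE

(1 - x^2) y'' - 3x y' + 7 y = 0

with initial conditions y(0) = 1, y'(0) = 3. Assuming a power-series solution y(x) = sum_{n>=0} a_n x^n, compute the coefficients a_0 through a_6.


Ansatz: y(x) = sum_{n>=0} a_n x^n, so y'(x) = sum_{n>=1} n a_n x^(n-1) and y''(x) = sum_{n>=2} n(n-1) a_n x^(n-2).
Substitute into P(x) y'' + Q(x) y' + R(x) y = 0 with P(x) = 1 - x^2, Q(x) = -3x, R(x) = 7, and match powers of x.
Initial conditions: a_0 = 1, a_1 = 3.
Setting the coefficient of each power of x to zero and solving order by order (substituting the coefficients already found):
  x^0: 2 a_2 + 7 a_0 = 0  ->  2 a_2 = -7 a_0 = -7  ->  a_2 = -7/2
  x^1: 6 a_3 + 4 a_1 = 0  ->  6 a_3 = -4 a_1 = -12  ->  a_3 = -2
  x^2: 12 a_4 - a_2 = 0  ->  12 a_4 = a_2 = -7/2  ->  a_4 = -7/24
  x^3: 20 a_5 - 8 a_3 = 0  ->  20 a_5 = 8 a_3 = -16  ->  a_5 = -4/5
  x^4: 30 a_6 - 17 a_4 = 0  ->  30 a_6 = 17 a_4 = -119/24  ->  a_6 = -119/720
Truncated series: y(x) = 1 + 3 x - (7/2) x^2 - 2 x^3 - (7/24) x^4 - (4/5) x^5 - (119/720) x^6 + O(x^7).

a_0 = 1; a_1 = 3; a_2 = -7/2; a_3 = -2; a_4 = -7/24; a_5 = -4/5; a_6 = -119/720
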